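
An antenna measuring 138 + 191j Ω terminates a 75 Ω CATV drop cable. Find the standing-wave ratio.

VSWR ≈ 5.73

Γ = (Z_L − Z_0)/(Z_L + Z_0) = (63 + j191)/(213 + j191)
|Γ| = 201/286 = 0.703
VSWR = (1 + |Γ|)/(1 − |Γ|) = 1.7/0.297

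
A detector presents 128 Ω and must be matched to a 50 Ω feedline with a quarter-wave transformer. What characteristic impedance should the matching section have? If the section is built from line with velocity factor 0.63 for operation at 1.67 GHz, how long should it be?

Z_qwt = √(Z_0·R_L) = √(50 × 128) = √6400
λ = 0.63·c/f = 0.113 m, so l = λ/4 = 0.0283 m

Z_qwt ≈ 80 Ω; length ≈ 2.83 cm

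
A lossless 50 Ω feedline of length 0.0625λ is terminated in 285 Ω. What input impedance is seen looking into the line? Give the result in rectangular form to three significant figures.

βl = 2π × 0.0625 = 22.5°
tan(βl) = tan(22.5°) = 0.414
Z_in = Z_0·(Z_L + jZ_0·tanβl)/(Z_0 + jZ_L·tanβl)
     = 50·(285 + j20.7)/(50 + j118)

Z_in ≈ 50.8 − j99.2 Ω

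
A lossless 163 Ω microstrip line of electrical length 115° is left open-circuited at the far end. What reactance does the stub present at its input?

X_in ≈ 76 Ω (inductive)

tan(βl) = -2.14
For an open-circuited stub, Z_in = −jZ_0·cot(βl) = −jZ_0/tan(βl)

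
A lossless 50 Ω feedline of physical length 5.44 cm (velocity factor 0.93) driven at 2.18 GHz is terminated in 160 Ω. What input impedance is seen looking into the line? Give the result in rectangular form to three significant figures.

Z_in ≈ 55.1 + j64.4 Ω

λ = v/f = 0.93·c / 2.18 GHz = 0.128 m
βl = 2π·l/λ = 2π × 0.425 = 153°
tan(βl) = tan(153°) = -0.509
Z_in = Z_0·(Z_L + jZ_0·tanβl)/(Z_0 + jZ_L·tanβl)
     = 50·(160 − j25.5)/(50 − j81.4)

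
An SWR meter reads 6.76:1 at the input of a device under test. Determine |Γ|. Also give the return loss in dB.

|Γ| ≈ 0.742; return loss ≈ 2.59 dB

|Γ| = (S − 1)/(S + 1) = (6.76 − 1)/(6.76 + 1) = 5.76/7.76
RL = −20·log₁₀|Γ| = −20·log₁₀(0.742)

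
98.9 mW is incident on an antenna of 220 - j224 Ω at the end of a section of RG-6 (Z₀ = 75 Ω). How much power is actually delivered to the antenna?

P_delivered ≈ 47.6 mW

|Γ| = |(145 − j224)/(295 − j224)| = 0.72
|Γ|² = 0.519
P_refl = |Γ|²·P_inc = 51.3 mW, P_del = (1 − |Γ|²)·P_inc = 47.6 mW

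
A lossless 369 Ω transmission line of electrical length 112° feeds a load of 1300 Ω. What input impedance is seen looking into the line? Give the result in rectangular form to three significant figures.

Z_in ≈ 120 + j135 Ω

tan(βl) = tan(112°) = -2.48
Z_in = Z_0·(Z_L + jZ_0·tanβl)/(Z_0 + jZ_L·tanβl)
     = 369·(1300 − j913)/(369 − j3220)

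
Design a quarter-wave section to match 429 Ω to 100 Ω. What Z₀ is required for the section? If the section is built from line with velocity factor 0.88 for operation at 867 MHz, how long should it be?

Z_qwt = √(Z_0·R_L) = √(100 × 429) = √42900
λ = 0.88·c/f = 0.304 m, so l = λ/4 = 0.0761 m

Z_qwt ≈ 207 Ω; length ≈ 7.61 cm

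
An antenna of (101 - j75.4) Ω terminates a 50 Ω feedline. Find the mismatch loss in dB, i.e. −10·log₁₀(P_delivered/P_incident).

Γ = (51 − j75.4)/(151 − j75.4), |Γ| = 0.539
|Γ|² = 0.291, so P_del/P_inc = 1 − |Γ|² = 0.709
ML = −10·log₁₀(1 − |Γ|²)

mismatch loss ≈ 1.49 dB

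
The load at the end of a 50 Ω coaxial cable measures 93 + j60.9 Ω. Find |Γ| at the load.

Γ = (Z_L − Z_0)/(Z_L + Z_0) = (43 + j60.9)/(143 + j60.9)
|Γ| = 74.6/155

|Γ| ≈ 0.48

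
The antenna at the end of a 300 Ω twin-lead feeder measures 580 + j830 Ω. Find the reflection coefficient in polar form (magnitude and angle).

Γ = (Z_L − Z_0)/(Z_L + Z_0) = (280 + j830)/(880 + j830)
|Γ| = 876/1210 = 0.724

Γ ≈ 0.724 ∠ 28°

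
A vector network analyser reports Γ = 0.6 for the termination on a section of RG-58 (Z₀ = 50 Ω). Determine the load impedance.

Z_L ≈ 200 Ω

Z_L = Z_0·(1 + Γ)/(1 − Γ) = 50·(1.6)/(0.4)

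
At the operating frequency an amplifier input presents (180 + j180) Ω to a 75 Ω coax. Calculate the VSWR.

VSWR ≈ 5.02

Γ = (Z_L − Z_0)/(Z_L + Z_0) = (105 + j180)/(255 + j180)
|Γ| = 208/312 = 0.668
VSWR = (1 + |Γ|)/(1 − |Γ|) = 1.67/0.332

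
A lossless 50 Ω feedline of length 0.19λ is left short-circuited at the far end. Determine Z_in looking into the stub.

βl = 2π × 0.19 = 68.4°
tan(βl) = 2.53
For a short-circuited stub, Z_in = jZ_0·tan(βl)

Z_in ≈ +j126 Ω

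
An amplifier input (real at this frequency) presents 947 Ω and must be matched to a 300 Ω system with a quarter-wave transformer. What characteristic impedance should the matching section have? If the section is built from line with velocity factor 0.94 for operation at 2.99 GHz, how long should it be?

Z_qwt = √(Z_0·R_L) = √(300 × 947) = √284100
λ = 0.94·c/f = 0.0943 m, so l = λ/4 = 0.0236 m

Z_qwt ≈ 533 Ω; length ≈ 2.36 cm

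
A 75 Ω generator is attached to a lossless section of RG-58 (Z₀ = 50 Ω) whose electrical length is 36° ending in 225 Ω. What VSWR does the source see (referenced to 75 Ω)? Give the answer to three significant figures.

tan(βl) = 0.727
Z_in = Z_0·(Z_L + jZ_0·tanβl)/(Z_0 + jZ_L·tanβl) = 29.4 − j59.8 Ω
Γ_s = (Z_in − Z_s)/(Z_in + Z_s) = (-45.6 − j59.8)/(104 − j59.8), |Γ_s| = 0.625
VSWR = (1 + |Γ_s|)/(1 − |Γ_s|)

VSWR ≈ 4.33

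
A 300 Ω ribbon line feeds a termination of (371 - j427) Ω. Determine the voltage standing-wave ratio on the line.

Γ = (Z_L − Z_0)/(Z_L + Z_0) = (71 − j427)/(671 − j427)
|Γ| = 433/795 = 0.544
VSWR = (1 + |Γ|)/(1 − |Γ|) = 1.54/0.456

VSWR ≈ 3.39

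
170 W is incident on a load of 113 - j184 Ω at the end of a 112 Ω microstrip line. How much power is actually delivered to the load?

P_delivered ≈ 102 W

|Γ| = |(1 − j184)/(225 − j184)| = 0.633
|Γ|² = 0.401
P_refl = |Γ|²·P_inc = 68.1 W, P_del = (1 − |Γ|²)·P_inc = 102 W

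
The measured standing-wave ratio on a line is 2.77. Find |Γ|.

|Γ| = (S − 1)/(S + 1) = (2.77 − 1)/(2.77 + 1) = 1.77/3.77

|Γ| ≈ 0.469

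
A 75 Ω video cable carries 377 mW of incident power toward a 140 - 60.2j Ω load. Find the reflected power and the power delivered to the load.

P_reflected ≈ 59.4 mW; P_delivered ≈ 318 mW

|Γ| = |(65 − j60.2)/(215 − j60.2)| = 0.397
|Γ|² = 0.157
P_refl = |Γ|²·P_inc = 59.4 mW, P_del = (1 − |Γ|²)·P_inc = 318 mW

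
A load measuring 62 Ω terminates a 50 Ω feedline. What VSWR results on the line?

VSWR ≈ 1.24

Γ = (62 − 50)/(62 + 50) = 0.107
VSWR = (1 + 0.107)/(1 − 0.107)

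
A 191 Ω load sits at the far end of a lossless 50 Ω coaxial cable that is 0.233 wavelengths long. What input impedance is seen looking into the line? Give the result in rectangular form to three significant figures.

Z_in ≈ 13.2 − j4.99 Ω

βl = 2π × 0.233 = 83.9°
tan(βl) = tan(83.9°) = 9.33
Z_in = Z_0·(Z_L + jZ_0·tanβl)/(Z_0 + jZ_L·tanβl)
     = 50·(191 + j466)/(50 + j1780)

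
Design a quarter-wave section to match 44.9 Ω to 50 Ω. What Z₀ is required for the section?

Z_qwt ≈ 47.4 Ω

Z_qwt = √(Z_0·R_L) = √(50 × 44.9) = √2245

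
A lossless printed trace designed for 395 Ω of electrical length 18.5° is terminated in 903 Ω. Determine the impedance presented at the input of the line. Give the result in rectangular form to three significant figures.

Z_in ≈ 633 − j352 Ω

tan(βl) = tan(18.5°) = 0.335
Z_in = Z_0·(Z_L + jZ_0·tanβl)/(Z_0 + jZ_L·tanβl)
     = 395·(903 + j132)/(395 + j302)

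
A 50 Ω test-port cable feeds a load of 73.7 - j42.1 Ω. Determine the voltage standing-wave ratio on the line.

VSWR ≈ 2.17

Γ = (Z_L − Z_0)/(Z_L + Z_0) = (23.7 − j42.1)/(123.7 − j42.1)
|Γ| = 48.3/131 = 0.37
VSWR = (1 + |Γ|)/(1 − |Γ|) = 1.37/0.63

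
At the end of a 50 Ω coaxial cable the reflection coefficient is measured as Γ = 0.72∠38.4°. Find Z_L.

Z_L ≈ 61.8 + j115 Ω

Z_L = Z_0·(1 + Γ)/(1 − Γ) = 50·(1.56 + j0.447)/(0.436 − j0.447)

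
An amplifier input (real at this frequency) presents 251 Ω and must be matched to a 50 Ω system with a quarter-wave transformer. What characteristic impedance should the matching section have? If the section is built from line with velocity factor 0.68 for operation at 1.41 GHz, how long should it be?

Z_qwt ≈ 112 Ω; length ≈ 3.62 cm

Z_qwt = √(Z_0·R_L) = √(50 × 251) = √12550
λ = 0.68·c/f = 0.145 m, so l = λ/4 = 0.0362 m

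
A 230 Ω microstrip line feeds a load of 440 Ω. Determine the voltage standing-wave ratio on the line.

Γ = (440 − 230)/(440 + 230) = 0.313
VSWR = (1 + 0.313)/(1 − 0.313)

VSWR ≈ 1.91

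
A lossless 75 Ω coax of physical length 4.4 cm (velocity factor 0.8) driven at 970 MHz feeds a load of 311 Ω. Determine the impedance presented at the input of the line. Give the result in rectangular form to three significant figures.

λ = v/f = 0.8·c / 970 MHz = 0.247 m
βl = 2π·l/λ = 2π × 0.178 = 64°
tan(βl) = tan(64°) = 2.05
Z_in = Z_0·(Z_L + jZ_0·tanβl)/(Z_0 + jZ_L·tanβl)
     = 75·(311 + j154)/(75 + j638)

Z_in ≈ 22.1 − j34 Ω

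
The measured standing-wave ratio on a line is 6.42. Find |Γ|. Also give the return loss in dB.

|Γ| = (S − 1)/(S + 1) = (6.42 − 1)/(6.42 + 1) = 5.42/7.42
RL = −20·log₁₀|Γ| = −20·log₁₀(0.73)

|Γ| ≈ 0.73; return loss ≈ 2.73 dB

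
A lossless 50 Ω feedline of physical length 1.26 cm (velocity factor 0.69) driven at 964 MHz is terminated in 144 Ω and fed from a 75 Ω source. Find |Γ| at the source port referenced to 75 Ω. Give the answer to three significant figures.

λ = v/f = 0.69·c / 964 MHz = 0.215 m
βl = 2π·l/λ = 2π × 0.0587 = 21.1°
tan(βl) = 0.386
Z_in = Z_0·(Z_L + jZ_0·tanβl)/(Z_0 + jZ_L·tanβl) = 73.9 − j63 Ω
Γ_s = (Z_in − Z_s)/(Z_in + Z_s) = (-1.06 − j63)/(149 − j63), |Γ_s| = 0.389

|Γ| ≈ 0.389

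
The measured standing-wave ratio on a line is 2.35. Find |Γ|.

|Γ| = (S − 1)/(S + 1) = (2.35 − 1)/(2.35 + 1) = 1.35/3.35

|Γ| ≈ 0.403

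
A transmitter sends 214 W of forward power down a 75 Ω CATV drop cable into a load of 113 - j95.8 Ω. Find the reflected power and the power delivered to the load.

|Γ| = |(38 − j95.8)/(188 − j95.8)| = 0.488
|Γ|² = 0.239
P_refl = |Γ|²·P_inc = 51.1 W, P_del = (1 − |Γ|²)·P_inc = 163 W

P_reflected ≈ 51.1 W; P_delivered ≈ 163 W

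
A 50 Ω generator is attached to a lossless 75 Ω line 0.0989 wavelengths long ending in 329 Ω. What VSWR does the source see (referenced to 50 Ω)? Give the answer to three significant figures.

VSWR ≈ 5.37

βl = 2π × 0.0989 = 35.6°
tan(βl) = 0.716
Z_in = Z_0·(Z_L + jZ_0·tanβl)/(Z_0 + jZ_L·tanβl) = 45.8 − j90.2 Ω
Γ_s = (Z_in − Z_s)/(Z_in + Z_s) = (-4.2 − j90.2)/(95.8 − j90.2), |Γ_s| = 0.686
VSWR = (1 + |Γ_s|)/(1 − |Γ_s|)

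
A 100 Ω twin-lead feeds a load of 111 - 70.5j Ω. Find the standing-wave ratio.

VSWR ≈ 1.94

Γ = (Z_L − Z_0)/(Z_L + Z_0) = (11 − j70.5)/(211 − j70.5)
|Γ| = 71.4/222 = 0.321
VSWR = (1 + |Γ|)/(1 − |Γ|) = 1.32/0.679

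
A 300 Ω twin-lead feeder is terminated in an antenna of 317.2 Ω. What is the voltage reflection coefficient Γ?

Γ = (Z_L − Z_0)/(Z_L + Z_0) = (317.2 − 300)/(317.2 + 300) = 17.2/617.2

Γ = 0.0279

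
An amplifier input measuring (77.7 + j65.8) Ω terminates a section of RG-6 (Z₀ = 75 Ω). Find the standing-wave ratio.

VSWR ≈ 2.31

Γ = (Z_L − Z_0)/(Z_L + Z_0) = (2.7 + j65.8)/(152.7 + j65.8)
|Γ| = 65.9/166 = 0.396
VSWR = (1 + |Γ|)/(1 − |Γ|) = 1.4/0.604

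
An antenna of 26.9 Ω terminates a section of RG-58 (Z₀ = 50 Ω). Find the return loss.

RL ≈ 10.4 dB

Γ = (26.9 − 50)/(26.9 + 50) = -0.3
RL = −20·log₁₀|Γ| = −20·log₁₀(0.3)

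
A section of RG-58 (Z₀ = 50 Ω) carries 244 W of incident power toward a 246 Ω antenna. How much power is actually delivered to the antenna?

P_delivered ≈ 137 W

Γ = (246 − 50)/(246 + 50) = 0.662
|Γ|² = 0.438
P_refl = |Γ|²·P_inc = 107 W, P_del = (1 − |Γ|²)·P_inc = 137 W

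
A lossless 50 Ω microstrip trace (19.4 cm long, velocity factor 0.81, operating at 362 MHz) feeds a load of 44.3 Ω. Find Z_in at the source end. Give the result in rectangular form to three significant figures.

λ = v/f = 0.81·c / 362 MHz = 0.671 m
βl = 2π·l/λ = 2π × 0.289 = 104°
tan(βl) = tan(104°) = -4
Z_in = Z_0·(Z_L + jZ_0·tanβl)/(Z_0 + jZ_L·tanβl)
     = 50·(44.3 − j200)/(50 − j177)

Z_in ≈ 55.5 − j3.17 Ω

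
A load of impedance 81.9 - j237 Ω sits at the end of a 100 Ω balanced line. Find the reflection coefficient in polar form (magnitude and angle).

Γ ≈ 0.796 ∠ -41.9°

Γ = (Z_L − Z_0)/(Z_L + Z_0) = (-18.1 − j237)/(181.9 − j237)
|Γ| = 238/299 = 0.796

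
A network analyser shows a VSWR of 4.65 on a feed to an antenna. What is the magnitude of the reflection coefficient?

|Γ| = (S − 1)/(S + 1) = (4.65 − 1)/(4.65 + 1) = 3.65/5.65

|Γ| ≈ 0.646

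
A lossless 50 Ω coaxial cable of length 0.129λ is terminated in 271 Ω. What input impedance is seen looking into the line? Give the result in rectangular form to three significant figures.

βl = 2π × 0.129 = 46.4°
tan(βl) = tan(46.4°) = 1.05
Z_in = Z_0·(Z_L + jZ_0·tanβl)/(Z_0 + jZ_L·tanβl)
     = 50·(271 + j52.6)/(50 + j285)

Z_in ≈ 17 − j44.6 Ω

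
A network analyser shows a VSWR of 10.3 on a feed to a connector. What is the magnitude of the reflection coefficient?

|Γ| ≈ 0.823

|Γ| = (S − 1)/(S + 1) = (10.3 − 1)/(10.3 + 1) = 9.3/11.3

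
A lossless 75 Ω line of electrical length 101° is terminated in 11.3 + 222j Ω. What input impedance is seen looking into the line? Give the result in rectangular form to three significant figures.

tan(βl) = tan(101°) = -5.14
Z_in = Z_0·(Z_L + jZ_0·tanβl)/(Z_0 + jZ_L·tanβl)
     = 75·(11.3 − j164)/(1220 − j58.1)

Z_in ≈ 1.18 − j10 Ω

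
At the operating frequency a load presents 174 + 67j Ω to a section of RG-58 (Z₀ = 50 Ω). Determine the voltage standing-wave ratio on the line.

VSWR ≈ 4.04

Γ = (Z_L − Z_0)/(Z_L + Z_0) = (124 + j67)/(224 + j67)
|Γ| = 141/234 = 0.603
VSWR = (1 + |Γ|)/(1 − |Γ|) = 1.6/0.397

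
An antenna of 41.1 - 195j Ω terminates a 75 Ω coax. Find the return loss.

Γ = (-33.9 − j195)/(116.1 − j195), |Γ| = 0.872
RL = −20·log₁₀|Γ| = −20·log₁₀(0.872)

RL ≈ 1.19 dB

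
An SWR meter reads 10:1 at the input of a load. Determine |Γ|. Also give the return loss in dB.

|Γ| ≈ 0.818; return loss ≈ 1.74 dB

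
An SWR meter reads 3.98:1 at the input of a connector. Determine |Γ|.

|Γ| = (S − 1)/(S + 1) = (3.98 − 1)/(3.98 + 1) = 2.98/4.98

|Γ| ≈ 0.598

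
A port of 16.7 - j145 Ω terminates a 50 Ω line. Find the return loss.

Γ = (-33.3 − j145)/(66.7 − j145), |Γ| = 0.932
RL = −20·log₁₀|Γ| = −20·log₁₀(0.932)

RL ≈ 0.61 dB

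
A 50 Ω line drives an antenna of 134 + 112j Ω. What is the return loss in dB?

RL ≈ 3.74 dB

Γ = (84 + j112)/(184 + j112), |Γ| = 0.65
RL = −20·log₁₀|Γ| = −20·log₁₀(0.65)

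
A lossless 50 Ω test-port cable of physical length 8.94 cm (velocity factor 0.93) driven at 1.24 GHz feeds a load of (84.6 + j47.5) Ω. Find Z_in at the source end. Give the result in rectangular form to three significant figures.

Z_in ≈ 29 + j27.3 Ω

λ = v/f = 0.93·c / 1.24 GHz = 0.225 m
βl = 2π·l/λ = 2π × 0.397 = 143°
tan(βl) = tan(143°) = -0.752
Z_in = Z_0·(Z_L + jZ_0·tanβl)/(Z_0 + jZ_L·tanβl)
     = 50·(84.6 + j9.88)/(85.7 − j63.7)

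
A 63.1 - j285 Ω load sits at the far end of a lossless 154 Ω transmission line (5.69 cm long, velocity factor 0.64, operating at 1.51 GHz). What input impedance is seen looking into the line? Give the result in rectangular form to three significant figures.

λ = v/f = 0.64·c / 1.51 GHz = 0.127 m
βl = 2π·l/λ = 2π × 0.447 = 161°
tan(βl) = tan(161°) = -0.342
Z_in = Z_0·(Z_L + jZ_0·tanβl)/(Z_0 + jZ_L·tanβl)
     = 154·(63.1 − j338)/(56.4 − j21.6)

Z_in ≈ 458 − j746 Ω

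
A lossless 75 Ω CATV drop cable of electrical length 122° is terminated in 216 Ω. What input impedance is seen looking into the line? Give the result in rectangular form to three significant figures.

Z_in ≈ 34.6 + j39.4 Ω

tan(βl) = tan(122°) = -1.6
Z_in = Z_0·(Z_L + jZ_0·tanβl)/(Z_0 + jZ_L·tanβl)
     = 75·(216 − j120)/(75 − j346)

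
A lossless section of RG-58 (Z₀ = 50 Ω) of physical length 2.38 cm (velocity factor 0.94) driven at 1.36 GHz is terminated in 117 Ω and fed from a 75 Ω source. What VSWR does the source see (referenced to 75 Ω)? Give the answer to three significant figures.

λ = v/f = 0.94·c / 1.36 GHz = 0.207 m
βl = 2π·l/λ = 2π × 0.115 = 41.3°
tan(βl) = 0.879
Z_in = Z_0·(Z_L + jZ_0·tanβl)/(Z_0 + jZ_L·tanβl) = 39.6 − j37.6 Ω
Γ_s = (Z_in − Z_s)/(Z_in + Z_s) = (-35.4 − j37.6)/(115 − j37.6), |Γ_s| = 0.428
VSWR = (1 + |Γ_s|)/(1 − |Γ_s|)

VSWR ≈ 2.5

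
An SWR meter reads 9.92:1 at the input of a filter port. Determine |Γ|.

|Γ| = (S − 1)/(S + 1) = (9.92 − 1)/(9.92 + 1) = 8.92/10.9

|Γ| ≈ 0.817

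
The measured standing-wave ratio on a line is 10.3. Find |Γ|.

|Γ| = (S − 1)/(S + 1) = (10.3 − 1)/(10.3 + 1) = 9.3/11.3

|Γ| ≈ 0.823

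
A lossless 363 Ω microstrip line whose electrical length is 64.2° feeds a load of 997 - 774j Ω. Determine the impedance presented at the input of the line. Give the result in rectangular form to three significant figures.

tan(βl) = tan(64.2°) = 2.07
Z_in = Z_0·(Z_L + jZ_0·tanβl)/(Z_0 + jZ_L·tanβl)
     = 363·(997 − j23.1)/(1960 + j2060)

Z_in ≈ 85.5 − j94.1 Ω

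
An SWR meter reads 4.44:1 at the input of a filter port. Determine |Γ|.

|Γ| ≈ 0.632

|Γ| = (S − 1)/(S + 1) = (4.44 − 1)/(4.44 + 1) = 3.44/5.44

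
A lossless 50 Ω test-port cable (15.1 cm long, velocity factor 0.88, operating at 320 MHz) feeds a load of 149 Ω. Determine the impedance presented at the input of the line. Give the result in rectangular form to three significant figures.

λ = v/f = 0.88·c / 320 MHz = 0.825 m
βl = 2π·l/λ = 2π × 0.183 = 65.9°
tan(βl) = tan(65.9°) = 2.23
Z_in = Z_0·(Z_L + jZ_0·tanβl)/(Z_0 + jZ_L·tanβl)
     = 50·(149 + j112)/(50 + j333)

Z_in ≈ 19.7 − j19.4 Ω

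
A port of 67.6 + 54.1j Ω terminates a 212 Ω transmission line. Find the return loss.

Γ = (-144.4 + j54.1)/(279.6 + j54.1), |Γ| = 0.541
RL = −20·log₁₀|Γ| = −20·log₁₀(0.541)

RL ≈ 5.33 dB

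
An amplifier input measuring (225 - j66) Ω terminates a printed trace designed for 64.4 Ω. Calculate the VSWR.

Γ = (Z_L − Z_0)/(Z_L + Z_0) = (160.6 − j66)/(289.4 − j66)
|Γ| = 174/297 = 0.585
VSWR = (1 + |Γ|)/(1 − |Γ|) = 1.58/0.415

VSWR ≈ 3.82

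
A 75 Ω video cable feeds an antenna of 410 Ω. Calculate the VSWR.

For a purely resistive load, VSWR = R_L/Z_0 or Z_0/R_L (whichever > 1) = 410/75

VSWR ≈ 5.47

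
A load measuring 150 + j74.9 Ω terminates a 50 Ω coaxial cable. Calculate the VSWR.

VSWR ≈ 3.82

Γ = (Z_L − Z_0)/(Z_L + Z_0) = (100 + j74.9)/(200 + j74.9)
|Γ| = 125/214 = 0.585
VSWR = (1 + |Γ|)/(1 − |Γ|) = 1.59/0.415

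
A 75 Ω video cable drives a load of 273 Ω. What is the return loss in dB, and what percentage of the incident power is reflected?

RL ≈ 4.9 dB; 32.4% of incident power reflected

Γ = (273 − 75)/(273 + 75) = 0.569
RL = −20·log₁₀(0.569) = 4.9 dB
P_refl/P_inc = |Γ|² = 0.324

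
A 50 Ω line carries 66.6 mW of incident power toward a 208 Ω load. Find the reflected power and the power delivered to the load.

Γ = (208 − 50)/(208 + 50) = 0.612
|Γ|² = 0.375
P_refl = |Γ|²·P_inc = 25 mW, P_del = (1 − |Γ|²)·P_inc = 41.6 mW

P_reflected ≈ 25 mW; P_delivered ≈ 41.6 mW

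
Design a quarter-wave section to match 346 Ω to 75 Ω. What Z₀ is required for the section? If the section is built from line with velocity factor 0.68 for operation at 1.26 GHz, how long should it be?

Z_qwt ≈ 161 Ω; length ≈ 4.05 cm

Z_qwt = √(Z_0·R_L) = √(75 × 346) = √25950
λ = 0.68·c/f = 0.162 m, so l = λ/4 = 0.0405 m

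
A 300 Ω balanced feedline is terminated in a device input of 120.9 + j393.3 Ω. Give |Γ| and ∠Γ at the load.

Γ ≈ 0.75 ∠ 71.4°

Γ = (Z_L − Z_0)/(Z_L + Z_0) = (-179.1 + j393.3)/(420.9 + j393.3)
|Γ| = 432/576 = 0.75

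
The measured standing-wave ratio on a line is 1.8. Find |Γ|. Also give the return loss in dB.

|Γ| = (S − 1)/(S + 1) = (1.8 − 1)/(1.8 + 1) = 0.8/2.8
RL = −20·log₁₀|Γ| = −20·log₁₀(0.286)

|Γ| ≈ 0.286; return loss ≈ 10.9 dB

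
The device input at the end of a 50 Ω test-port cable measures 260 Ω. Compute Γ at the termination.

Γ = (Z_L − Z_0)/(Z_L + Z_0) = (260 − 50)/(260 + 50) = 210/310

Γ = 0.677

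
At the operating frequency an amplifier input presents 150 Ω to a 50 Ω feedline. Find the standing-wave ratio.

For a purely resistive load, VSWR = R_L/Z_0 or Z_0/R_L (whichever > 1) = 150/50

VSWR ≈ 3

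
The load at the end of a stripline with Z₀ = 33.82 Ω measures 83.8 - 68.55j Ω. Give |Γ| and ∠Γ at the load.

Γ ≈ 0.623 ∠ -23.7°

Γ = (Z_L − Z_0)/(Z_L + Z_0) = (49.98 − j68.55)/(117.6 − j68.55)
|Γ| = 84.8/136 = 0.623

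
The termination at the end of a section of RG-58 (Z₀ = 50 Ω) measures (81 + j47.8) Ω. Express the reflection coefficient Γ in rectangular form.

Γ ≈ 0.326 + j0.246

Γ = (Z_L − Z_0)/(Z_L + Z_0) = (31 + j47.8)/(131 + j47.8)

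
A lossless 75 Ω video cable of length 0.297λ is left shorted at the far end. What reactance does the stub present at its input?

X_in ≈ -247 Ω (capacitive)

βl = 2π × 0.297 = 107°
tan(βl) = -3.29
For a shorted stub, Z_in = jZ_0·tan(βl)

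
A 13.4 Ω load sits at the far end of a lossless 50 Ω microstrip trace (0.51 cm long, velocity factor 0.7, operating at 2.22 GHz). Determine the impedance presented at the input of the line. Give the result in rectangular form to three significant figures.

λ = v/f = 0.7·c / 2.22 GHz = 0.0946 m
βl = 2π·l/λ = 2π × 0.0539 = 19.4°
tan(βl) = tan(19.4°) = 0.352
Z_in = Z_0·(Z_L + jZ_0·tanβl)/(Z_0 + jZ_L·tanβl)
     = 50·(13.4 + j17.6)/(50 + j4.72)

Z_in ≈ 14.9 + j16.2 Ω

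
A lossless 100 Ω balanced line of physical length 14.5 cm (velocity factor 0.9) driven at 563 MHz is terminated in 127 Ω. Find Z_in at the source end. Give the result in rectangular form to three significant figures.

Z_in ≈ 82 + j12.1 Ω

λ = v/f = 0.9·c / 563 MHz = 0.48 m
βl = 2π·l/λ = 2π × 0.302 = 109°
tan(βl) = tan(109°) = -2.93
Z_in = Z_0·(Z_L + jZ_0·tanβl)/(Z_0 + jZ_L·tanβl)
     = 100·(127 − j293)/(100 − j372)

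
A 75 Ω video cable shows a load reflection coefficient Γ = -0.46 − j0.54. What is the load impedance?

Z_L ≈ 15.4 − j33.4 Ω

Z_L = Z_0·(1 + Γ)/(1 − Γ) = 75·(0.54 − j0.54)/(1.46 + j0.54)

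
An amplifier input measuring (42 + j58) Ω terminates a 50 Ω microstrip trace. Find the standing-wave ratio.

VSWR ≈ 3.33

Γ = (Z_L − Z_0)/(Z_L + Z_0) = (-8 + j58)/(92 + j58)
|Γ| = 58.5/109 = 0.538
VSWR = (1 + |Γ|)/(1 − |Γ|) = 1.54/0.462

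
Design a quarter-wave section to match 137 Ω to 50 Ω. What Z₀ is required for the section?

Z_qwt ≈ 82.8 Ω

Z_qwt = √(Z_0·R_L) = √(50 × 137) = √6850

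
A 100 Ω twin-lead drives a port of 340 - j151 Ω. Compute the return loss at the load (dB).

Γ = (240 − j151)/(440 − j151), |Γ| = 0.61
RL = −20·log₁₀|Γ| = −20·log₁₀(0.61)

RL ≈ 4.3 dB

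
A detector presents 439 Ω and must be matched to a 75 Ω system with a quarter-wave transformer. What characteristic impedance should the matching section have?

Z_qwt ≈ 181 Ω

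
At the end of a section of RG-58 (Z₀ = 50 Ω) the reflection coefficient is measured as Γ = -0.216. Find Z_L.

Z_L = Z_0·(1 + Γ)/(1 − Γ) = 50·(0.784)/(1.22)

Z_L ≈ 32.2 Ω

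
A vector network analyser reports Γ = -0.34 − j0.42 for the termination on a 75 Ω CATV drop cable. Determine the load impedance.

Z_L ≈ 26.9 − j31.9 Ω

Z_L = Z_0·(1 + Γ)/(1 − Γ) = 75·(0.66 − j0.42)/(1.34 + j0.42)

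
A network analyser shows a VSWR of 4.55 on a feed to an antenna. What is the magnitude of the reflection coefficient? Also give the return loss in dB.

|Γ| = (S − 1)/(S + 1) = (4.55 − 1)/(4.55 + 1) = 3.55/5.55
RL = −20·log₁₀|Γ| = −20·log₁₀(0.64)

|Γ| ≈ 0.64; return loss ≈ 3.88 dB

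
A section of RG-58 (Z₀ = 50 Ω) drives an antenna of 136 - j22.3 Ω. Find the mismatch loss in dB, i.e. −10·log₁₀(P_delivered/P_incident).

Γ = (86 − j22.3)/(186 − j22.3), |Γ| = 0.474
|Γ|² = 0.225, so P_del/P_inc = 1 − |Γ|² = 0.775
ML = −10·log₁₀(1 − |Γ|²)

mismatch loss ≈ 1.11 dB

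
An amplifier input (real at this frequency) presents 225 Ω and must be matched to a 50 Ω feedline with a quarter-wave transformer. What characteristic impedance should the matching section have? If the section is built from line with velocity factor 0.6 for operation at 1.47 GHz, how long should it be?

Z_qwt ≈ 106 Ω; length ≈ 3.06 cm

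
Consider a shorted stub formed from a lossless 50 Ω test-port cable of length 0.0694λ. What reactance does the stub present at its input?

βl = 2π × 0.0694 = 25°
tan(βl) = 0.466
For a shorted stub, Z_in = jZ_0·tan(βl)

X_in ≈ 23.3 Ω (inductive)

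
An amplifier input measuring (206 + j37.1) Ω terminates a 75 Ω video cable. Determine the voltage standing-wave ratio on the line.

Γ = (Z_L − Z_0)/(Z_L + Z_0) = (131 + j37.1)/(281 + j37.1)
|Γ| = 136/283 = 0.48
VSWR = (1 + |Γ|)/(1 − |Γ|) = 1.48/0.52

VSWR ≈ 2.85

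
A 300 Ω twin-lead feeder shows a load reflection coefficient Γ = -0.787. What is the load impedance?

Z_L ≈ 35.8 Ω

Z_L = Z_0·(1 + Γ)/(1 − Γ) = 300·(0.213)/(1.79)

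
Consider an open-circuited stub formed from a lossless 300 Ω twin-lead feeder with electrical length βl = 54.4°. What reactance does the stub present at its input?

X_in ≈ -215 Ω (capacitive)

tan(βl) = 1.4
For an open-circuited stub, Z_in = −jZ_0·cot(βl) = −jZ_0/tan(βl)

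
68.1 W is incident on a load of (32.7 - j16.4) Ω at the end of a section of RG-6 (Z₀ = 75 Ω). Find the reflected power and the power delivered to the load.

P_reflected ≈ 11.8 W; P_delivered ≈ 56.3 W

|Γ| = |(-42.3 − j16.4)/(107.7 − j16.4)| = 0.416
|Γ|² = 0.173
P_refl = |Γ|²·P_inc = 11.8 W, P_del = (1 − |Γ|²)·P_inc = 56.3 W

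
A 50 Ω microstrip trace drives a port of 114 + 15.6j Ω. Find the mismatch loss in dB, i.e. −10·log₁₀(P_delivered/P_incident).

Γ = (64 + j15.6)/(164 + j15.6), |Γ| = 0.4
|Γ|² = 0.16, so P_del/P_inc = 1 − |Γ|² = 0.84
ML = −10·log₁₀(1 − |Γ|²)

mismatch loss ≈ 0.757 dB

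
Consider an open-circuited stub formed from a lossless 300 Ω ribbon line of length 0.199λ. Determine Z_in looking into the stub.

βl = 2π × 0.199 = 71.6°
tan(βl) = 3.01
For an open-circuited stub, Z_in = −jZ_0·cot(βl) = −jZ_0/tan(βl)

Z_in ≈ −j99.6 Ω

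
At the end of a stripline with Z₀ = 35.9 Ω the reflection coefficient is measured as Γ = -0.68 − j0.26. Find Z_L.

Z_L ≈ 5.84 − j6.46 Ω

Z_L = Z_0·(1 + Γ)/(1 − Γ) = 35.9·(0.32 − j0.26)/(1.68 + j0.26)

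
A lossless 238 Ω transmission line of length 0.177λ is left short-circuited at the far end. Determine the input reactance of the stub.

βl = 2π × 0.177 = 63.7°
tan(βl) = 2.03
For a short-circuited stub, Z_in = jZ_0·tan(βl)

X_in ≈ 482 Ω (inductive)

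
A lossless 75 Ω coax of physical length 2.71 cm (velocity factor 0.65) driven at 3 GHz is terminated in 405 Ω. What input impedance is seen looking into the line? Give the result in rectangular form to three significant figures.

Z_in ≈ 50.6 + j114 Ω

λ = v/f = 0.65·c / 3 GHz = 0.065 m
βl = 2π·l/λ = 2π × 0.417 = 150°
tan(βl) = tan(150°) = -0.575
Z_in = Z_0·(Z_L + jZ_0·tanβl)/(Z_0 + jZ_L·tanβl)
     = 75·(405 − j43.1)/(75 − j233)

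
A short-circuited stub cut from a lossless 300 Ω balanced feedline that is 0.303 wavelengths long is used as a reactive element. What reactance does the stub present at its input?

βl = 2π × 0.303 = 109°
tan(βl) = -2.89
For a short-circuited stub, Z_in = jZ_0·tan(βl)

X_in ≈ -867 Ω (capacitive)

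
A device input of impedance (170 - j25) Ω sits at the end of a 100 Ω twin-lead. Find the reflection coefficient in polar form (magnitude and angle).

Γ ≈ 0.274 ∠ -14.4°

Γ = (Z_L − Z_0)/(Z_L + Z_0) = (70 − j25)/(270 − j25)
|Γ| = 74.3/271 = 0.274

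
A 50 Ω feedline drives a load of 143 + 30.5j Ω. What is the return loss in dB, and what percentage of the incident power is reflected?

Γ = (93 + j30.5)/(193 + j30.5), |Γ| = 0.501
RL = −20·log₁₀(0.501) = 6 dB
P_refl/P_inc = |Γ|² = 0.251

RL ≈ 6 dB; 25.1% of incident power reflected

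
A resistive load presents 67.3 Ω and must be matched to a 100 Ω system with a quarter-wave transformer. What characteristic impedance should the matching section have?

Z_qwt ≈ 82 Ω

Z_qwt = √(Z_0·R_L) = √(100 × 67.3) = √6730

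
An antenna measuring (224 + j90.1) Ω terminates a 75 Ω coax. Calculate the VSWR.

Γ = (Z_L − Z_0)/(Z_L + Z_0) = (149 + j90.1)/(299 + j90.1)
|Γ| = 174/312 = 0.558
VSWR = (1 + |Γ|)/(1 − |Γ|) = 1.56/0.442

VSWR ≈ 3.52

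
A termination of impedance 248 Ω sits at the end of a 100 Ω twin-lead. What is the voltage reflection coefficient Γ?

Γ = (Z_L − Z_0)/(Z_L + Z_0) = (248 − 100)/(248 + 100) = 148/348

Γ = 0.425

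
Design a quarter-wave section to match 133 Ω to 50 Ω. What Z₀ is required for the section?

Z_qwt = √(Z_0·R_L) = √(50 × 133) = √6650

Z_qwt ≈ 81.5 Ω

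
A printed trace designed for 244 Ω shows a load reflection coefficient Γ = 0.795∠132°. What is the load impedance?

Z_L ≈ 33.3 + j107 Ω

Z_L = Z_0·(1 + Γ)/(1 − Γ) = 244·(0.468 + j0.591)/(1.53 − j0.591)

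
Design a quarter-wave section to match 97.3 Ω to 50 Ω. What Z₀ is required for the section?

Z_qwt ≈ 69.7 Ω

Z_qwt = √(Z_0·R_L) = √(50 × 97.3) = √4865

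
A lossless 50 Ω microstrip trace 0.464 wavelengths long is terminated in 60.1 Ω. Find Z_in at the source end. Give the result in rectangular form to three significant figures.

Z_in ≈ 58.8 + j4.75 Ω

βl = 2π × 0.464 = 167°
tan(βl) = tan(167°) = -0.23
Z_in = Z_0·(Z_L + jZ_0·tanβl)/(Z_0 + jZ_L·tanβl)
     = 50·(60.1 − j11.5)/(50 − j13.8)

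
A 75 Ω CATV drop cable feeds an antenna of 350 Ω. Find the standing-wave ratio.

VSWR ≈ 4.67

Γ = (350 − 75)/(350 + 75) = 0.647
VSWR = (1 + 0.647)/(1 − 0.647)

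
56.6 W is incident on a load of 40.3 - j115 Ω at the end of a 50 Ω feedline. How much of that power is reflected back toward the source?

|Γ| = |(-9.7 − j115)/(90.3 − j115)| = 0.789
|Γ|² = 0.623
P_refl = |Γ|²·P_inc = 35.3 W, P_del = (1 − |Γ|²)·P_inc = 21.3 W

P_reflected ≈ 35.3 W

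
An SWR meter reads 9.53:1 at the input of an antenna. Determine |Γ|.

|Γ| = (S − 1)/(S + 1) = (9.53 − 1)/(9.53 + 1) = 8.53/10.5

|Γ| ≈ 0.81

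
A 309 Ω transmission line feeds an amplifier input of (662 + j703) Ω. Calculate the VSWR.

VSWR ≈ 4.82

Γ = (Z_L − Z_0)/(Z_L + Z_0) = (353 + j703)/(971 + j703)
|Γ| = 787/1200 = 0.656
VSWR = (1 + |Γ|)/(1 − |Γ|) = 1.66/0.344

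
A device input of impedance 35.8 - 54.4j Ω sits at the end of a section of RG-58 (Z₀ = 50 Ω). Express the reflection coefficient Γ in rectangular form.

Γ = (Z_L − Z_0)/(Z_L + Z_0) = (-14.2 − j54.4)/(85.8 − j54.4)

Γ ≈ 0.169 − j0.527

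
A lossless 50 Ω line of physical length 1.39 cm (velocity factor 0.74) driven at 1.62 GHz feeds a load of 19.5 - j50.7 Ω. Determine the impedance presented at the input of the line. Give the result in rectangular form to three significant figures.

λ = v/f = 0.74·c / 1.62 GHz = 0.137 m
βl = 2π·l/λ = 2π × 0.101 = 36.5°
tan(βl) = tan(36.5°) = 0.74
Z_in = Z_0·(Z_L + jZ_0·tanβl)/(Z_0 + jZ_L·tanβl)
     = 50·(19.5 − j13.7)/(87.5 + j14.4)

Z_in ≈ 9.59 − j9.4 Ω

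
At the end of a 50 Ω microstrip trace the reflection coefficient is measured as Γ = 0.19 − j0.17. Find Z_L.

Z_L = Z_0·(1 + Γ)/(1 − Γ) = 50·(1.19 − j0.17)/(0.81 + j0.17)

Z_L ≈ 68.2 − j24.8 Ω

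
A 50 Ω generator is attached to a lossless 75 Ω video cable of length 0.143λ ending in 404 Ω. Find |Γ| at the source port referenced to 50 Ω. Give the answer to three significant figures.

|Γ| ≈ 0.686

βl = 2π × 0.143 = 51.5°
tan(βl) = 1.26
Z_in = Z_0·(Z_L + jZ_0·tanβl)/(Z_0 + jZ_L·tanβl) = 22.3 − j56.4 Ω
Γ_s = (Z_in − Z_s)/(Z_in + Z_s) = (-27.7 − j56.4)/(72.3 − j56.4), |Γ_s| = 0.686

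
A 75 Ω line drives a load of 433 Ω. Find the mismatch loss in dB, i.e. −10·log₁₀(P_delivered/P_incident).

mismatch loss ≈ 2.98 dB

Γ = (433 − 75)/(433 + 75) = 0.705
|Γ|² = 0.497, so P_del/P_inc = 1 − |Γ|² = 0.503
ML = −10·log₁₀(1 − |Γ|²)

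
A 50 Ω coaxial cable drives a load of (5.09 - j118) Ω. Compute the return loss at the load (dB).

Γ = (-44.91 − j118)/(55.09 − j118), |Γ| = 0.97
RL = −20·log₁₀|Γ| = −20·log₁₀(0.97)

RL ≈ 0.269 dB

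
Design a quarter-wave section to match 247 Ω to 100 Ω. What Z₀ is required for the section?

Z_qwt = √(Z_0·R_L) = √(100 × 247) = √24700

Z_qwt ≈ 157 Ω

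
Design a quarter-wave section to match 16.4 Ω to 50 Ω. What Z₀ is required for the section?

Z_qwt ≈ 28.6 Ω

Z_qwt = √(Z_0·R_L) = √(50 × 16.4) = √820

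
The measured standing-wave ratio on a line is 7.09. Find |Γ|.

|Γ| = (S − 1)/(S + 1) = (7.09 − 1)/(7.09 + 1) = 6.09/8.09

|Γ| ≈ 0.753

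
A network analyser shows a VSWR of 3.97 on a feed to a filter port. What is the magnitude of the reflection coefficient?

|Γ| ≈ 0.598

|Γ| = (S − 1)/(S + 1) = (3.97 − 1)/(3.97 + 1) = 2.97/4.97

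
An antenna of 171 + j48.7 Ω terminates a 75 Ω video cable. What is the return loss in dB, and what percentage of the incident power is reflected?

Γ = (96 + j48.7)/(246 + j48.7), |Γ| = 0.429
RL = −20·log₁₀(0.429) = 7.35 dB
P_refl/P_inc = |Γ|² = 0.184

RL ≈ 7.35 dB; 18.4% of incident power reflected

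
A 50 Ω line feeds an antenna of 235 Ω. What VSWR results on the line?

Γ = (235 − 50)/(235 + 50) = 0.649
VSWR = (1 + 0.649)/(1 − 0.649)

VSWR ≈ 4.7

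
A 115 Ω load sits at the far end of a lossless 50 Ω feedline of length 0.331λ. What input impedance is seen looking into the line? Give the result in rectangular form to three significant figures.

Z_in ≈ 26.9 + j21.4 Ω

βl = 2π × 0.331 = 119°
tan(βl) = tan(119°) = -1.79
Z_in = Z_0·(Z_L + jZ_0·tanβl)/(Z_0 + jZ_L·tanβl)
     = 50·(115 − j89.6)/(50 − j206)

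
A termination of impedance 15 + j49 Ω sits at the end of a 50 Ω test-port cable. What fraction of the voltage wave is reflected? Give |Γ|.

|Γ| ≈ 0.74

Γ = (Z_L − Z_0)/(Z_L + Z_0) = (-35 + j49)/(65 + j49)
|Γ| = 60.2/81.4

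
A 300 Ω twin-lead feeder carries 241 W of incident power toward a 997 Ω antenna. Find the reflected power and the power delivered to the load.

P_reflected ≈ 69.6 W; P_delivered ≈ 171 W

Γ = (997 − 300)/(997 + 300) = 0.537
|Γ|² = 0.289
P_refl = |Γ|²·P_inc = 69.6 W, P_del = (1 − |Γ|²)·P_inc = 171 W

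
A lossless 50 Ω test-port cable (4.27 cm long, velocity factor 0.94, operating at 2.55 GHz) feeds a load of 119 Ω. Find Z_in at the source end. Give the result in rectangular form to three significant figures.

λ = v/f = 0.94·c / 2.55 GHz = 0.111 m
βl = 2π·l/λ = 2π × 0.386 = 139°
tan(βl) = tan(139°) = -0.869
Z_in = Z_0·(Z_L + jZ_0·tanβl)/(Z_0 + jZ_L·tanβl)
     = 50·(119 − j43.5)/(50 − j103)

Z_in ≈ 39.6 + j38.4 Ω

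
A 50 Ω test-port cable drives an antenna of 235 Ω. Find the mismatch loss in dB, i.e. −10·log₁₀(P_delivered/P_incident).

Γ = (235 − 50)/(235 + 50) = 0.649
|Γ|² = 0.421, so P_del/P_inc = 1 − |Γ|² = 0.579
ML = −10·log₁₀(1 − |Γ|²)

mismatch loss ≈ 2.38 dB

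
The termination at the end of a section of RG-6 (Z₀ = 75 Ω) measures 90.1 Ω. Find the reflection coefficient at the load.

Γ = 0.0915

Γ = (Z_L − Z_0)/(Z_L + Z_0) = (90.1 − 75)/(90.1 + 75) = 15.1/165.1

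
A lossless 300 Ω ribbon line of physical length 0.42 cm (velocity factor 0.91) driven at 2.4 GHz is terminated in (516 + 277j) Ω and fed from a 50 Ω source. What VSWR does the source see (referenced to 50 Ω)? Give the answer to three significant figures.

VSWR ≈ 14.2

λ = v/f = 0.91·c / 2.4 GHz = 0.114 m
βl = 2π·l/λ = 2π × 0.0369 = 13.3°
tan(βl) = 0.236
Z_in = Z_0·(Z_L + jZ_0·tanβl)/(Z_0 + jZ_L·tanβl) = 702 + j80.3 Ω
Γ_s = (Z_in − Z_s)/(Z_in + Z_s) = (652 + j80.3)/(752 + j80.3), |Γ_s| = 0.869
VSWR = (1 + |Γ_s|)/(1 − |Γ_s|)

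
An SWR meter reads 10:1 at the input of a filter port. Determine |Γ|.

|Γ| = (S − 1)/(S + 1) = (10 − 1)/(10 + 1) = 9/11

|Γ| ≈ 0.818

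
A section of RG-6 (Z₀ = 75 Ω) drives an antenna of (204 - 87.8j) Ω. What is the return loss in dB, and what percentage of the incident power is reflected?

Γ = (129 − j87.8)/(279 − j87.8), |Γ| = 0.534
RL = −20·log₁₀(0.534) = 5.46 dB
P_refl/P_inc = |Γ|² = 0.285

RL ≈ 5.46 dB; 28.5% of incident power reflected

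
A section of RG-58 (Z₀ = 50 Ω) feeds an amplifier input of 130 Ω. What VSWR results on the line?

VSWR ≈ 2.6

For a purely resistive load, VSWR = R_L/Z_0 or Z_0/R_L (whichever > 1) = 130/50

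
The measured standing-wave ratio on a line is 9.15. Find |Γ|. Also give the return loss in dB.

|Γ| ≈ 0.803; return loss ≈ 1.91 dB

|Γ| = (S − 1)/(S + 1) = (9.15 − 1)/(9.15 + 1) = 8.15/10.2
RL = −20·log₁₀|Γ| = −20·log₁₀(0.803)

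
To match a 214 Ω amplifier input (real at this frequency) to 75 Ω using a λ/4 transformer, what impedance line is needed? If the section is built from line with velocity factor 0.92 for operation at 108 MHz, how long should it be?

Z_qwt = √(Z_0·R_L) = √(75 × 214) = √16050
λ = 0.92·c/f = 2.56 m, so l = λ/4 = 0.639 m

Z_qwt ≈ 127 Ω; length ≈ 63.9 cm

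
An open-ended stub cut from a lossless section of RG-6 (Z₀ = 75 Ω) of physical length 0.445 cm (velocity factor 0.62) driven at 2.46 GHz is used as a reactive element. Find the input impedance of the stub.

Z_in ≈ −j193 Ω

λ = v/f = 0.62·c / 2.46 GHz = 0.0756 m
βl = 2π·l/λ = 2π × 0.0589 = 21.2°
tan(βl) = 0.388
For an open-ended stub, Z_in = −jZ_0·cot(βl) = −jZ_0/tan(βl)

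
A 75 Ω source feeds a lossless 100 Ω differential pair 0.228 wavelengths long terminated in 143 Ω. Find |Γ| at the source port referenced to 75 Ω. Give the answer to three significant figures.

|Γ| ≈ 0.0569

βl = 2π × 0.228 = 82.1°
tan(βl) = 7.19
Z_in = Z_0·(Z_L + jZ_0·tanβl)/(Z_0 + jZ_L·tanβl) = 70.6 − j7.04 Ω
Γ_s = (Z_in − Z_s)/(Z_in + Z_s) = (-4.38 − j7.04)/(146 − j7.04), |Γ_s| = 0.0569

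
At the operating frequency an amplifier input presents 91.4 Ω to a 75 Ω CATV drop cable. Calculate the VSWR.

Γ = (91.4 − 75)/(91.4 + 75) = 0.0986
VSWR = (1 + 0.0986)/(1 − 0.0986)

VSWR ≈ 1.22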